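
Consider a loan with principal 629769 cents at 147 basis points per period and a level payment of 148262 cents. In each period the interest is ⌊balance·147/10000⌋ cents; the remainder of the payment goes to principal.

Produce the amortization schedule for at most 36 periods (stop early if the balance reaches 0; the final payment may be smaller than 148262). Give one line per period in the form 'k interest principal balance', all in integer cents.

1 9257 139005 490764
2 7214 141048 349716
3 5140 143122 206594
4 3036 145226 61368
5 902 61368 0

1. interest=⌊629769·147/10000⌋=9257; principal=148262-9257=139005; balance=629769-139005=490764
2. interest=⌊490764·147/10000⌋=7214; principal=148262-7214=141048; balance=490764-141048=349716
3. interest=⌊349716·147/10000⌋=5140; principal=148262-5140=143122; balance=349716-143122=206594
4. interest=⌊206594·147/10000⌋=3036; principal=148262-3036=145226; balance=206594-145226=61368
5. interest=⌊61368·147/10000⌋=902; principal=min(148262-902,61368)=61368; balance=61368-61368=0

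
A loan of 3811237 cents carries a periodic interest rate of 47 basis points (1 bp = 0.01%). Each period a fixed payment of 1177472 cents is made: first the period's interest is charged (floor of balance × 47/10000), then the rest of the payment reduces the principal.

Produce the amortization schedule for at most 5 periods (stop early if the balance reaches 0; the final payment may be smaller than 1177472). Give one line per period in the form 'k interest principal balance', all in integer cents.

1. interest=⌊3811237·47/10000⌋=17912; principal=1177472-17912=1159560; balance=3811237-1159560=2651677
2. interest=⌊2651677·47/10000⌋=12462; principal=1177472-12462=1165010; balance=2651677-1165010=1486667
3. interest=⌊1486667·47/10000⌋=6987; principal=1177472-6987=1170485; balance=1486667-1170485=316182
4. interest=⌊316182·47/10000⌋=1486; principal=min(1177472-1486,316182)=316182; balance=316182-316182=0

1 17912 1159560 2651677
2 12462 1165010 1486667
3 6987 1170485 316182
4 1486 316182 0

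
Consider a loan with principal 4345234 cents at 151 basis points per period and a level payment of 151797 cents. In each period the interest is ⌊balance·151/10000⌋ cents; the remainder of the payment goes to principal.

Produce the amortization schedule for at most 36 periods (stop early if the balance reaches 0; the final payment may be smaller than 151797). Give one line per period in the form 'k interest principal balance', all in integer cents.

1 65613 86184 4259050
2 64311 87486 4171564
3 62990 88807 4082757
4 61649 90148 3992609
5 60288 91509 3901100
6 58906 92891 3808209
7 57503 94294 3713915
8 56080 95717 3618198
9 54634 97163 3521035
10 53167 98630 3422405
11 51678 100119 3322286
12 50166 101631 3220655
13 48631 103166 3117489
14 47074 104723 3012766
15 45492 106305 2906461
16 43887 107910 2798551
17 42258 109539 2689012
18 40604 111193 2577819
19 38925 112872 2464947
20 37220 114577 2350370
21 35490 116307 2234063
22 33734 118063 2116000
23 31951 119846 1996154
24 30141 121656 1874498
25 28304 123493 1751005
26 26440 125357 1625648
27 24547 127250 1498398
28 22625 129172 1369226
29 20675 131122 1238104
30 18695 133102 1105002
31 16685 135112 969890
32 14645 137152 832738
33 12574 139223 693515
34 10472 141325 552190
35 8338 143459 408731
36 6171 145626 263105

1. interest=⌊4345234·151/10000⌋=65613; principal=151797-65613=86184; balance=4345234-86184=4259050
2. interest=⌊4259050·151/10000⌋=64311; principal=151797-64311=87486; balance=4259050-87486=4171564
3. interest=⌊4171564·151/10000⌋=62990; principal=151797-62990=88807; balance=4171564-88807=4082757
4. interest=⌊4082757·151/10000⌋=61649; principal=151797-61649=90148; balance=4082757-90148=3992609
5. interest=⌊3992609·151/10000⌋=60288; principal=151797-60288=91509; balance=3992609-91509=3901100
6. interest=⌊3901100·151/10000⌋=58906; principal=151797-58906=92891; balance=3901100-92891=3808209
7. interest=⌊3808209·151/10000⌋=57503; principal=151797-57503=94294; balance=3808209-94294=3713915
8. interest=⌊3713915·151/10000⌋=56080; principal=151797-56080=95717; balance=3713915-95717=3618198
9. interest=⌊3618198·151/10000⌋=54634; principal=151797-54634=97163; balance=3618198-97163=3521035
10. interest=⌊3521035·151/10000⌋=53167; principal=151797-53167=98630; balance=3521035-98630=3422405
11. interest=⌊3422405·151/10000⌋=51678; principal=151797-51678=100119; balance=3422405-100119=3322286
12. interest=⌊3322286·151/10000⌋=50166; principal=151797-50166=101631; balance=3322286-101631=3220655
13. interest=⌊3220655·151/10000⌋=48631; principal=151797-48631=103166; balance=3220655-103166=3117489
14. interest=⌊3117489·151/10000⌋=47074; principal=151797-47074=104723; balance=3117489-104723=3012766
15. interest=⌊3012766·151/10000⌋=45492; principal=151797-45492=106305; balance=3012766-106305=2906461
16. interest=⌊2906461·151/10000⌋=43887; principal=151797-43887=107910; balance=2906461-107910=2798551
17. interest=⌊2798551·151/10000⌋=42258; principal=151797-42258=109539; balance=2798551-109539=2689012
18. interest=⌊2689012·151/10000⌋=40604; principal=151797-40604=111193; balance=2689012-111193=2577819
19. interest=⌊2577819·151/10000⌋=38925; principal=151797-38925=112872; balance=2577819-112872=2464947
20. interest=⌊2464947·151/10000⌋=37220; principal=151797-37220=114577; balance=2464947-114577=2350370
21. interest=⌊2350370·151/10000⌋=35490; principal=151797-35490=116307; balance=2350370-116307=2234063
22. interest=⌊2234063·151/10000⌋=33734; principal=151797-33734=118063; balance=2234063-118063=2116000
23. interest=⌊2116000·151/10000⌋=31951; principal=151797-31951=119846; balance=2116000-119846=1996154
24. interest=⌊1996154·151/10000⌋=30141; principal=151797-30141=121656; balance=1996154-121656=1874498
25. interest=⌊1874498·151/10000⌋=28304; principal=151797-28304=123493; balance=1874498-123493=1751005
26. interest=⌊1751005·151/10000⌋=26440; principal=151797-26440=125357; balance=1751005-125357=1625648
27. interest=⌊1625648·151/10000⌋=24547; principal=151797-24547=127250; balance=1625648-127250=1498398
28. interest=⌊1498398·151/10000⌋=22625; principal=151797-22625=129172; balance=1498398-129172=1369226
29. interest=⌊1369226·151/10000⌋=20675; principal=151797-20675=131122; balance=1369226-131122=1238104
30. interest=⌊1238104·151/10000⌋=18695; principal=151797-18695=133102; balance=1238104-133102=1105002
31. interest=⌊1105002·151/10000⌋=16685; principal=151797-16685=135112; balance=1105002-135112=969890
32. interest=⌊969890·151/10000⌋=14645; principal=151797-14645=137152; balance=969890-137152=832738
33. interest=⌊832738·151/10000⌋=12574; principal=151797-12574=139223; balance=832738-139223=693515
34. interest=⌊693515·151/10000⌋=10472; principal=151797-10472=141325; balance=693515-141325=552190
35. interest=⌊552190·151/10000⌋=8338; principal=151797-8338=143459; balance=552190-143459=408731
36. interest=⌊408731·151/10000⌋=6171; principal=151797-6171=145626; balance=408731-145626=263105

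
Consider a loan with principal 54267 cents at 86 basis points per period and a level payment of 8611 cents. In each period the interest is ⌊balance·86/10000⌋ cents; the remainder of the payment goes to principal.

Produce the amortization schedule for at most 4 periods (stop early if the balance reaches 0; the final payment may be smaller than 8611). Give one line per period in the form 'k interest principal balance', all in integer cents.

1. interest=⌊54267·86/10000⌋=466; principal=8611-466=8145; balance=54267-8145=46122
2. interest=⌊46122·86/10000⌋=396; principal=8611-396=8215; balance=46122-8215=37907
3. interest=⌊37907·86/10000⌋=326; principal=8611-326=8285; balance=37907-8285=29622
4. interest=⌊29622·86/10000⌋=254; principal=8611-254=8357; balance=29622-8357=21265

1 466 8145 46122
2 396 8215 37907
3 326 8285 29622
4 254 8357 21265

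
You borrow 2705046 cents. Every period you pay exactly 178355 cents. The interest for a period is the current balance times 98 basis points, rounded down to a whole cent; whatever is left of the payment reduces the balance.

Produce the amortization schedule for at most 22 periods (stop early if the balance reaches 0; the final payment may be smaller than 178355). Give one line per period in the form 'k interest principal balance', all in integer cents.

1 26509 151846 2553200
2 25021 153334 2399866
3 23518 154837 2245029
4 22001 156354 2088675
5 20469 157886 1930789
6 18921 159434 1771355
7 17359 160996 1610359
8 15781 162574 1447785
9 14188 164167 1283618
10 12579 165776 1117842
11 10954 167401 950441
12 9314 169041 781400
13 7657 170698 610702
14 5984 172371 438331
15 4295 174060 264271
16 2589 175766 88505
17 867 88505 0

1. interest=⌊2705046·98/10000⌋=26509; principal=178355-26509=151846; balance=2705046-151846=2553200
2. interest=⌊2553200·98/10000⌋=25021; principal=178355-25021=153334; balance=2553200-153334=2399866
3. interest=⌊2399866·98/10000⌋=23518; principal=178355-23518=154837; balance=2399866-154837=2245029
4. interest=⌊2245029·98/10000⌋=22001; principal=178355-22001=156354; balance=2245029-156354=2088675
5. interest=⌊2088675·98/10000⌋=20469; principal=178355-20469=157886; balance=2088675-157886=1930789
6. interest=⌊1930789·98/10000⌋=18921; principal=178355-18921=159434; balance=1930789-159434=1771355
7. interest=⌊1771355·98/10000⌋=17359; principal=178355-17359=160996; balance=1771355-160996=1610359
8. interest=⌊1610359·98/10000⌋=15781; principal=178355-15781=162574; balance=1610359-162574=1447785
9. interest=⌊1447785·98/10000⌋=14188; principal=178355-14188=164167; balance=1447785-164167=1283618
10. interest=⌊1283618·98/10000⌋=12579; principal=178355-12579=165776; balance=1283618-165776=1117842
11. interest=⌊1117842·98/10000⌋=10954; principal=178355-10954=167401; balance=1117842-167401=950441
12. interest=⌊950441·98/10000⌋=9314; principal=178355-9314=169041; balance=950441-169041=781400
13. interest=⌊781400·98/10000⌋=7657; principal=178355-7657=170698; balance=781400-170698=610702
14. interest=⌊610702·98/10000⌋=5984; principal=178355-5984=172371; balance=610702-172371=438331
15. interest=⌊438331·98/10000⌋=4295; principal=178355-4295=174060; balance=438331-174060=264271
16. interest=⌊264271·98/10000⌋=2589; principal=178355-2589=175766; balance=264271-175766=88505
17. interest=⌊88505·98/10000⌋=867; principal=min(178355-867,88505)=88505; balance=88505-88505=0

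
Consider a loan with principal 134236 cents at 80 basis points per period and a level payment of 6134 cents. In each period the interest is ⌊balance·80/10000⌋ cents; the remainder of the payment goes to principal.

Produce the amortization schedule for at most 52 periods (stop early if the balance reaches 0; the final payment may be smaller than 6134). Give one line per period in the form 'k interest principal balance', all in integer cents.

1 1073 5061 129175
2 1033 5101 124074
3 992 5142 118932
4 951 5183 113749
5 909 5225 108524
6 868 5266 103258
7 826 5308 97950
8 783 5351 92599
9 740 5394 87205
10 697 5437 81768
11 654 5480 76288
12 610 5524 70764
13 566 5568 65196
14 521 5613 59583
15 476 5658 53925
16 431 5703 48222
17 385 5749 42473
18 339 5795 36678
19 293 5841 30837
20 246 5888 24949
21 199 5935 19014
22 152 5982 13032
23 104 6030 7002
24 56 6078 924
25 7 924 0

1. interest=⌊134236·80/10000⌋=1073; principal=6134-1073=5061; balance=134236-5061=129175
2. interest=⌊129175·80/10000⌋=1033; principal=6134-1033=5101; balance=129175-5101=124074
3. interest=⌊124074·80/10000⌋=992; principal=6134-992=5142; balance=124074-5142=118932
4. interest=⌊118932·80/10000⌋=951; principal=6134-951=5183; balance=118932-5183=113749
5. interest=⌊113749·80/10000⌋=909; principal=6134-909=5225; balance=113749-5225=108524
6. interest=⌊108524·80/10000⌋=868; principal=6134-868=5266; balance=108524-5266=103258
7. interest=⌊103258·80/10000⌋=826; principal=6134-826=5308; balance=103258-5308=97950
8. interest=⌊97950·80/10000⌋=783; principal=6134-783=5351; balance=97950-5351=92599
9. interest=⌊92599·80/10000⌋=740; principal=6134-740=5394; balance=92599-5394=87205
10. interest=⌊87205·80/10000⌋=697; principal=6134-697=5437; balance=87205-5437=81768
11. interest=⌊81768·80/10000⌋=654; principal=6134-654=5480; balance=81768-5480=76288
12. interest=⌊76288·80/10000⌋=610; principal=6134-610=5524; balance=76288-5524=70764
13. interest=⌊70764·80/10000⌋=566; principal=6134-566=5568; balance=70764-5568=65196
14. interest=⌊65196·80/10000⌋=521; principal=6134-521=5613; balance=65196-5613=59583
15. interest=⌊59583·80/10000⌋=476; principal=6134-476=5658; balance=59583-5658=53925
16. interest=⌊53925·80/10000⌋=431; principal=6134-431=5703; balance=53925-5703=48222
17. interest=⌊48222·80/10000⌋=385; principal=6134-385=5749; balance=48222-5749=42473
18. interest=⌊42473·80/10000⌋=339; principal=6134-339=5795; balance=42473-5795=36678
19. interest=⌊36678·80/10000⌋=293; principal=6134-293=5841; balance=36678-5841=30837
20. interest=⌊30837·80/10000⌋=246; principal=6134-246=5888; balance=30837-5888=24949
21. interest=⌊24949·80/10000⌋=199; principal=6134-199=5935; balance=24949-5935=19014
22. interest=⌊19014·80/10000⌋=152; principal=6134-152=5982; balance=19014-5982=13032
23. interest=⌊13032·80/10000⌋=104; principal=6134-104=6030; balance=13032-6030=7002
24. interest=⌊7002·80/10000⌋=56; principal=6134-56=6078; balance=7002-6078=924
25. interest=⌊924·80/10000⌋=7; principal=min(6134-7,924)=924; balance=924-924=0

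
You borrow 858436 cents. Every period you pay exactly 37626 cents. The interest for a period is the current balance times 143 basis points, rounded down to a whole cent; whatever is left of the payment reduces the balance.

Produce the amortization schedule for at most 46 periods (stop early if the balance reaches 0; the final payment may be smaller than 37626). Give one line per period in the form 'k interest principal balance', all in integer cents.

1 12275 25351 833085
2 11913 25713 807372
3 11545 26081 781291
4 11172 26454 754837
5 10794 26832 728005
6 10410 27216 700789
7 10021 27605 673184
8 9626 28000 645184
9 9226 28400 616784
10 8820 28806 587978
11 8408 29218 558760
12 7990 29636 529124
13 7566 30060 499064
14 7136 30490 468574
15 6700 30926 437648
16 6258 31368 406280
17 5809 31817 374463
18 5354 32272 342191
19 4893 32733 309458
20 4425 33201 276257
21 3950 33676 242581
22 3468 34158 208423
23 2980 34646 173777
24 2485 35141 138636
25 1982 35644 102992
26 1472 36154 66838
27 955 36671 30167
28 431 30167 0

1. interest=⌊858436·143/10000⌋=12275; principal=37626-12275=25351; balance=858436-25351=833085
2. interest=⌊833085·143/10000⌋=11913; principal=37626-11913=25713; balance=833085-25713=807372
3. interest=⌊807372·143/10000⌋=11545; principal=37626-11545=26081; balance=807372-26081=781291
4. interest=⌊781291·143/10000⌋=11172; principal=37626-11172=26454; balance=781291-26454=754837
5. interest=⌊754837·143/10000⌋=10794; principal=37626-10794=26832; balance=754837-26832=728005
6. interest=⌊728005·143/10000⌋=10410; principal=37626-10410=27216; balance=728005-27216=700789
7. interest=⌊700789·143/10000⌋=10021; principal=37626-10021=27605; balance=700789-27605=673184
8. interest=⌊673184·143/10000⌋=9626; principal=37626-9626=28000; balance=673184-28000=645184
9. interest=⌊645184·143/10000⌋=9226; principal=37626-9226=28400; balance=645184-28400=616784
10. interest=⌊616784·143/10000⌋=8820; principal=37626-8820=28806; balance=616784-28806=587978
11. interest=⌊587978·143/10000⌋=8408; principal=37626-8408=29218; balance=587978-29218=558760
12. interest=⌊558760·143/10000⌋=7990; principal=37626-7990=29636; balance=558760-29636=529124
13. interest=⌊529124·143/10000⌋=7566; principal=37626-7566=30060; balance=529124-30060=499064
14. interest=⌊499064·143/10000⌋=7136; principal=37626-7136=30490; balance=499064-30490=468574
15. interest=⌊468574·143/10000⌋=6700; principal=37626-6700=30926; balance=468574-30926=437648
16. interest=⌊437648·143/10000⌋=6258; principal=37626-6258=31368; balance=437648-31368=406280
17. interest=⌊406280·143/10000⌋=5809; principal=37626-5809=31817; balance=406280-31817=374463
18. interest=⌊374463·143/10000⌋=5354; principal=37626-5354=32272; balance=374463-32272=342191
19. interest=⌊342191·143/10000⌋=4893; principal=37626-4893=32733; balance=342191-32733=309458
20. interest=⌊309458·143/10000⌋=4425; principal=37626-4425=33201; balance=309458-33201=276257
21. interest=⌊276257·143/10000⌋=3950; principal=37626-3950=33676; balance=276257-33676=242581
22. interest=⌊242581·143/10000⌋=3468; principal=37626-3468=34158; balance=242581-34158=208423
23. interest=⌊208423·143/10000⌋=2980; principal=37626-2980=34646; balance=208423-34646=173777
24. interest=⌊173777·143/10000⌋=2485; principal=37626-2485=35141; balance=173777-35141=138636
25. interest=⌊138636·143/10000⌋=1982; principal=37626-1982=35644; balance=138636-35644=102992
26. interest=⌊102992·143/10000⌋=1472; principal=37626-1472=36154; balance=102992-36154=66838
27. interest=⌊66838·143/10000⌋=955; principal=37626-955=36671; balance=66838-36671=30167
28. interest=⌊30167·143/10000⌋=431; principal=min(37626-431,30167)=30167; balance=30167-30167=0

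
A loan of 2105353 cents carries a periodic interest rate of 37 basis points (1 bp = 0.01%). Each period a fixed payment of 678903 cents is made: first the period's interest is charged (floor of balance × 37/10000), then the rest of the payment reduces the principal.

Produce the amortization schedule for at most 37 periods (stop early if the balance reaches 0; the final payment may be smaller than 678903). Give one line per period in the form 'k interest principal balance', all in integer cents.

1. interest=⌊2105353·37/10000⌋=7789; principal=678903-7789=671114; balance=2105353-671114=1434239
2. interest=⌊1434239·37/10000⌋=5306; principal=678903-5306=673597; balance=1434239-673597=760642
3. interest=⌊760642·37/10000⌋=2814; principal=678903-2814=676089; balance=760642-676089=84553
4. interest=⌊84553·37/10000⌋=312; principal=min(678903-312,84553)=84553; balance=84553-84553=0

1 7789 671114 1434239
2 5306 673597 760642
3 2814 676089 84553
4 312 84553 0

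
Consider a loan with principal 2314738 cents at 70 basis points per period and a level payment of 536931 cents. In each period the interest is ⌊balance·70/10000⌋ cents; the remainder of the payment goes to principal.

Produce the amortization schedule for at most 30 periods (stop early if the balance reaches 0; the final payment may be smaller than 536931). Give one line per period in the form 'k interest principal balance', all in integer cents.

1 16203 520728 1794010
2 12558 524373 1269637
3 8887 528044 741593
4 5191 531740 209853
5 1468 209853 0

1. interest=⌊2314738·70/10000⌋=16203; principal=536931-16203=520728; balance=2314738-520728=1794010
2. interest=⌊1794010·70/10000⌋=12558; principal=536931-12558=524373; balance=1794010-524373=1269637
3. interest=⌊1269637·70/10000⌋=8887; principal=536931-8887=528044; balance=1269637-528044=741593
4. interest=⌊741593·70/10000⌋=5191; principal=536931-5191=531740; balance=741593-531740=209853
5. interest=⌊209853·70/10000⌋=1468; principal=min(536931-1468,209853)=209853; balance=209853-209853=0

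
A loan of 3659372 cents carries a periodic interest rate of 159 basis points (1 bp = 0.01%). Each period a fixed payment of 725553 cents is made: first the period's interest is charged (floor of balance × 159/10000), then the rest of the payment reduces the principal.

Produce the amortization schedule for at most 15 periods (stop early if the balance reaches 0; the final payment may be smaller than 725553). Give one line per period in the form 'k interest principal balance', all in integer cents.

1 58184 667369 2992003
2 47572 677981 2314022
3 36792 688761 1625261
4 25841 699712 925549
5 14716 710837 214712
6 3413 214712 0

1. interest=⌊3659372·159/10000⌋=58184; principal=725553-58184=667369; balance=3659372-667369=2992003
2. interest=⌊2992003·159/10000⌋=47572; principal=725553-47572=677981; balance=2992003-677981=2314022
3. interest=⌊2314022·159/10000⌋=36792; principal=725553-36792=688761; balance=2314022-688761=1625261
4. interest=⌊1625261·159/10000⌋=25841; principal=725553-25841=699712; balance=1625261-699712=925549
5. interest=⌊925549·159/10000⌋=14716; principal=725553-14716=710837; balance=925549-710837=214712
6. interest=⌊214712·159/10000⌋=3413; principal=min(725553-3413,214712)=214712; balance=214712-214712=0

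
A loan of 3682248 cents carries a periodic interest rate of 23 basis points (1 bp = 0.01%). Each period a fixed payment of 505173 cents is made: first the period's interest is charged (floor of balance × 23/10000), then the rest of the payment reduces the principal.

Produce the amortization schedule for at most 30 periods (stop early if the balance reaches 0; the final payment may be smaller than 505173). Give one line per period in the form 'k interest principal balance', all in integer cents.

1. interest=⌊3682248·23/10000⌋=8469; principal=505173-8469=496704; balance=3682248-496704=3185544
2. interest=⌊3185544·23/10000⌋=7326; principal=505173-7326=497847; balance=3185544-497847=2687697
3. interest=⌊2687697·23/10000⌋=6181; principal=505173-6181=498992; balance=2687697-498992=2188705
4. interest=⌊2188705·23/10000⌋=5034; principal=505173-5034=500139; balance=2188705-500139=1688566
5. interest=⌊1688566·23/10000⌋=3883; principal=505173-3883=501290; balance=1688566-501290=1187276
6. interest=⌊1187276·23/10000⌋=2730; principal=505173-2730=502443; balance=1187276-502443=684833
7. interest=⌊684833·23/10000⌋=1575; principal=505173-1575=503598; balance=684833-503598=181235
8. interest=⌊181235·23/10000⌋=416; principal=min(505173-416,181235)=181235; balance=181235-181235=0

1 8469 496704 3185544
2 7326 497847 2687697
3 6181 498992 2188705
4 5034 500139 1688566
5 3883 501290 1187276
6 2730 502443 684833
7 1575 503598 181235
8 416 181235 0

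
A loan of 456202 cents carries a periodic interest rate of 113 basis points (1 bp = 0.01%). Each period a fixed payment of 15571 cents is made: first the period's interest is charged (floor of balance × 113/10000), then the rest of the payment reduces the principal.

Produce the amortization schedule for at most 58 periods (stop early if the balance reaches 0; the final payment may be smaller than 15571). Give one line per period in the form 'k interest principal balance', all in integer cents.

1. interest=⌊456202·113/10000⌋=5155; principal=15571-5155=10416; balance=456202-10416=445786
2. interest=⌊445786·113/10000⌋=5037; principal=15571-5037=10534; balance=445786-10534=435252
3. interest=⌊435252·113/10000⌋=4918; principal=15571-4918=10653; balance=435252-10653=424599
4. interest=⌊424599·113/10000⌋=4797; principal=15571-4797=10774; balance=424599-10774=413825
5. interest=⌊413825·113/10000⌋=4676; principal=15571-4676=10895; balance=413825-10895=402930
6. interest=⌊402930·113/10000⌋=4553; principal=15571-4553=11018; balance=402930-11018=391912
7. interest=⌊391912·113/10000⌋=4428; principal=15571-4428=11143; balance=391912-11143=380769
8. interest=⌊380769·113/10000⌋=4302; principal=15571-4302=11269; balance=380769-11269=369500
9. interest=⌊369500·113/10000⌋=4175; principal=15571-4175=11396; balance=369500-11396=358104
10. interest=⌊358104·113/10000⌋=4046; principal=15571-4046=11525; balance=358104-11525=346579
11. interest=⌊346579·113/10000⌋=3916; principal=15571-3916=11655; balance=346579-11655=334924
12. interest=⌊334924·113/10000⌋=3784; principal=15571-3784=11787; balance=334924-11787=323137
13. interest=⌊323137·113/10000⌋=3651; principal=15571-3651=11920; balance=323137-11920=311217
14. interest=⌊311217·113/10000⌋=3516; principal=15571-3516=12055; balance=311217-12055=299162
15. interest=⌊299162·113/10000⌋=3380; principal=15571-3380=12191; balance=299162-12191=286971
16. interest=⌊286971·113/10000⌋=3242; principal=15571-3242=12329; balance=286971-12329=274642
17. interest=⌊274642·113/10000⌋=3103; principal=15571-3103=12468; balance=274642-12468=262174
18. interest=⌊262174·113/10000⌋=2962; principal=15571-2962=12609; balance=262174-12609=249565
19. interest=⌊249565·113/10000⌋=2820; principal=15571-2820=12751; balance=249565-12751=236814
20. interest=⌊236814·113/10000⌋=2675; principal=15571-2675=12896; balance=236814-12896=223918
21. interest=⌊223918·113/10000⌋=2530; principal=15571-2530=13041; balance=223918-13041=210877
22. interest=⌊210877·113/10000⌋=2382; principal=15571-2382=13189; balance=210877-13189=197688
23. interest=⌊197688·113/10000⌋=2233; principal=15571-2233=13338; balance=197688-13338=184350
24. interest=⌊184350·113/10000⌋=2083; principal=15571-2083=13488; balance=184350-13488=170862
25. interest=⌊170862·113/10000⌋=1930; principal=15571-1930=13641; balance=170862-13641=157221
26. interest=⌊157221·113/10000⌋=1776; principal=15571-1776=13795; balance=157221-13795=143426
27. interest=⌊143426·113/10000⌋=1620; principal=15571-1620=13951; balance=143426-13951=129475
28. interest=⌊129475·113/10000⌋=1463; principal=15571-1463=14108; balance=129475-14108=115367
29. interest=⌊115367·113/10000⌋=1303; principal=15571-1303=14268; balance=115367-14268=101099
30. interest=⌊101099·113/10000⌋=1142; principal=15571-1142=14429; balance=101099-14429=86670
31. interest=⌊86670·113/10000⌋=979; principal=15571-979=14592; balance=86670-14592=72078
32. interest=⌊72078·113/10000⌋=814; principal=15571-814=14757; balance=72078-14757=57321
33. interest=⌊57321·113/10000⌋=647; principal=15571-647=14924; balance=57321-14924=42397
34. interest=⌊42397·113/10000⌋=479; principal=15571-479=15092; balance=42397-15092=27305
35. interest=⌊27305·113/10000⌋=308; principal=15571-308=15263; balance=27305-15263=12042
36. interest=⌊12042·113/10000⌋=136; principal=min(15571-136,12042)=12042; balance=12042-12042=0

1 5155 10416 445786
2 5037 10534 435252
3 4918 10653 424599
4 4797 10774 413825
5 4676 10895 402930
6 4553 11018 391912
7 4428 11143 380769
8 4302 11269 369500
9 4175 11396 358104
10 4046 11525 346579
11 3916 11655 334924
12 3784 11787 323137
13 3651 11920 311217
14 3516 12055 299162
15 3380 12191 286971
16 3242 12329 274642
17 3103 12468 262174
18 2962 12609 249565
19 2820 12751 236814
20 2675 12896 223918
21 2530 13041 210877
22 2382 13189 197688
23 2233 13338 184350
24 2083 13488 170862
25 1930 13641 157221
26 1776 13795 143426
27 1620 13951 129475
28 1463 14108 115367
29 1303 14268 101099
30 1142 14429 86670
31 979 14592 72078
32 814 14757 57321
33 647 14924 42397
34 479 15092 27305
35 308 15263 12042
36 136 12042 0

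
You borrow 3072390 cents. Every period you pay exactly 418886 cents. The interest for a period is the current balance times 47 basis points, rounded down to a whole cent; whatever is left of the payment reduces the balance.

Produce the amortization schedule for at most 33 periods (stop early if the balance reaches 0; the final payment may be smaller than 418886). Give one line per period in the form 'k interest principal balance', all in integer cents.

1 14440 404446 2667944
2 12539 406347 2261597
3 10629 408257 1853340
4 8710 410176 1443164
5 6782 412104 1031060
6 4845 414041 617019
7 2899 415987 201032
8 944 201032 0

1. interest=⌊3072390·47/10000⌋=14440; principal=418886-14440=404446; balance=3072390-404446=2667944
2. interest=⌊2667944·47/10000⌋=12539; principal=418886-12539=406347; balance=2667944-406347=2261597
3. interest=⌊2261597·47/10000⌋=10629; principal=418886-10629=408257; balance=2261597-408257=1853340
4. interest=⌊1853340·47/10000⌋=8710; principal=418886-8710=410176; balance=1853340-410176=1443164
5. interest=⌊1443164·47/10000⌋=6782; principal=418886-6782=412104; balance=1443164-412104=1031060
6. interest=⌊1031060·47/10000⌋=4845; principal=418886-4845=414041; balance=1031060-414041=617019
7. interest=⌊617019·47/10000⌋=2899; principal=418886-2899=415987; balance=617019-415987=201032
8. interest=⌊201032·47/10000⌋=944; principal=min(418886-944,201032)=201032; balance=201032-201032=0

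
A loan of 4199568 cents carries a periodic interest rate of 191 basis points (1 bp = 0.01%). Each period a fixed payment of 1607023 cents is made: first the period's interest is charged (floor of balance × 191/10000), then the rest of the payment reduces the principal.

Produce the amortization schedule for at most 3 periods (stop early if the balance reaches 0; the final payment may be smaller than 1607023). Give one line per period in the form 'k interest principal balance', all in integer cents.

1 80211 1526812 2672756
2 51049 1555974 1116782
3 21330 1116782 0

1. interest=⌊4199568·191/10000⌋=80211; principal=1607023-80211=1526812; balance=4199568-1526812=2672756
2. interest=⌊2672756·191/10000⌋=51049; principal=1607023-51049=1555974; balance=2672756-1555974=1116782
3. interest=⌊1116782·191/10000⌋=21330; principal=min(1607023-21330,1116782)=1116782; balance=1116782-1116782=0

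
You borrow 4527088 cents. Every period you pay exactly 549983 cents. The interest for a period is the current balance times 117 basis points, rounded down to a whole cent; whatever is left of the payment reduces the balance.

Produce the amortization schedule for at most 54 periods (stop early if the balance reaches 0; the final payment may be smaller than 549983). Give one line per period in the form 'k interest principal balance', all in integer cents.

1 52966 497017 4030071
2 47151 502832 3527239
3 41268 508715 3018524
4 35316 514667 2503857
5 29295 520688 1983169
6 23203 526780 1456389
7 17039 532944 923445
8 10804 539179 384266
9 4495 384266 0

1. interest=⌊4527088·117/10000⌋=52966; principal=549983-52966=497017; balance=4527088-497017=4030071
2. interest=⌊4030071·117/10000⌋=47151; principal=549983-47151=502832; balance=4030071-502832=3527239
3. interest=⌊3527239·117/10000⌋=41268; principal=549983-41268=508715; balance=3527239-508715=3018524
4. interest=⌊3018524·117/10000⌋=35316; principal=549983-35316=514667; balance=3018524-514667=2503857
5. interest=⌊2503857·117/10000⌋=29295; principal=549983-29295=520688; balance=2503857-520688=1983169
6. interest=⌊1983169·117/10000⌋=23203; principal=549983-23203=526780; balance=1983169-526780=1456389
7. interest=⌊1456389·117/10000⌋=17039; principal=549983-17039=532944; balance=1456389-532944=923445
8. interest=⌊923445·117/10000⌋=10804; principal=549983-10804=539179; balance=923445-539179=384266
9. interest=⌊384266·117/10000⌋=4495; principal=min(549983-4495,384266)=384266; balance=384266-384266=0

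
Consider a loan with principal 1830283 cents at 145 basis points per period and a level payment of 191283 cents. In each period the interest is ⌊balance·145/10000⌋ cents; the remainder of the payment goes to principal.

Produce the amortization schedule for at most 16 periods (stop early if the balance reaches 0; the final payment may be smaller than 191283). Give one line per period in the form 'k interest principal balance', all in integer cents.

1. interest=⌊1830283·145/10000⌋=26539; principal=191283-26539=164744; balance=1830283-164744=1665539
2. interest=⌊1665539·145/10000⌋=24150; principal=191283-24150=167133; balance=1665539-167133=1498406
3. interest=⌊1498406·145/10000⌋=21726; principal=191283-21726=169557; balance=1498406-169557=1328849
4. interest=⌊1328849·145/10000⌋=19268; principal=191283-19268=172015; balance=1328849-172015=1156834
5. interest=⌊1156834·145/10000⌋=16774; principal=191283-16774=174509; balance=1156834-174509=982325
6. interest=⌊982325·145/10000⌋=14243; principal=191283-14243=177040; balance=982325-177040=805285
7. interest=⌊805285·145/10000⌋=11676; principal=191283-11676=179607; balance=805285-179607=625678
8. interest=⌊625678·145/10000⌋=9072; principal=191283-9072=182211; balance=625678-182211=443467
9. interest=⌊443467·145/10000⌋=6430; principal=191283-6430=184853; balance=443467-184853=258614
10. interest=⌊258614·145/10000⌋=3749; principal=191283-3749=187534; balance=258614-187534=71080
11. interest=⌊71080·145/10000⌋=1030; principal=min(191283-1030,71080)=71080; balance=71080-71080=0

1 26539 164744 1665539
2 24150 167133 1498406
3 21726 169557 1328849
4 19268 172015 1156834
5 16774 174509 982325
6 14243 177040 805285
7 11676 179607 625678
8 9072 182211 443467
9 6430 184853 258614
10 3749 187534 71080
11 1030 71080 0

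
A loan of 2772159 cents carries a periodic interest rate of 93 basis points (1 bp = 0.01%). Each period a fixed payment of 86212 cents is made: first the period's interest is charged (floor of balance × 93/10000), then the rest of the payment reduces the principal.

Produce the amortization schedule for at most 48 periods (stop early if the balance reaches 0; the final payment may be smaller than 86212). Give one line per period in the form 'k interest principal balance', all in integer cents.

1 25781 60431 2711728
2 25219 60993 2650735
3 24651 61561 2589174
4 24079 62133 2527041
5 23501 62711 2464330
6 22918 63294 2401036
7 22329 63883 2337153
8 21735 64477 2272676
9 21135 65077 2207599
10 20530 65682 2141917
11 19919 66293 2075624
12 19303 66909 2008715
13 18681 67531 1941184
14 18053 68159 1873025
15 17419 68793 1804232
16 16779 69433 1734799
17 16133 70079 1664720
18 15481 70731 1593989
19 14824 71388 1522601
20 14160 72052 1450549
21 13490 72722 1377827
22 12813 73399 1304428
23 12131 74081 1230347
24 11442 74770 1155577
25 10746 75466 1080111
26 10045 76167 1003944
27 9336 76876 927068
28 8621 77591 849477
29 7900 78312 771165
30 7171 79041 692124
31 6436 79776 612348
32 5694 80518 531830
33 4946 81266 450564
34 4190 82022 368542
35 3427 82785 285757
36 2657 83555 202202
37 1880 84332 117870
38 1096 85116 32754
39 304 32754 0

1. interest=⌊2772159·93/10000⌋=25781; principal=86212-25781=60431; balance=2772159-60431=2711728
2. interest=⌊2711728·93/10000⌋=25219; principal=86212-25219=60993; balance=2711728-60993=2650735
3. interest=⌊2650735·93/10000⌋=24651; principal=86212-24651=61561; balance=2650735-61561=2589174
4. interest=⌊2589174·93/10000⌋=24079; principal=86212-24079=62133; balance=2589174-62133=2527041
5. interest=⌊2527041·93/10000⌋=23501; principal=86212-23501=62711; balance=2527041-62711=2464330
6. interest=⌊2464330·93/10000⌋=22918; principal=86212-22918=63294; balance=2464330-63294=2401036
7. interest=⌊2401036·93/10000⌋=22329; principal=86212-22329=63883; balance=2401036-63883=2337153
8. interest=⌊2337153·93/10000⌋=21735; principal=86212-21735=64477; balance=2337153-64477=2272676
9. interest=⌊2272676·93/10000⌋=21135; principal=86212-21135=65077; balance=2272676-65077=2207599
10. interest=⌊2207599·93/10000⌋=20530; principal=86212-20530=65682; balance=2207599-65682=2141917
11. interest=⌊2141917·93/10000⌋=19919; principal=86212-19919=66293; balance=2141917-66293=2075624
12. interest=⌊2075624·93/10000⌋=19303; principal=86212-19303=66909; balance=2075624-66909=2008715
13. interest=⌊2008715·93/10000⌋=18681; principal=86212-18681=67531; balance=2008715-67531=1941184
14. interest=⌊1941184·93/10000⌋=18053; principal=86212-18053=68159; balance=1941184-68159=1873025
15. interest=⌊1873025·93/10000⌋=17419; principal=86212-17419=68793; balance=1873025-68793=1804232
16. interest=⌊1804232·93/10000⌋=16779; principal=86212-16779=69433; balance=1804232-69433=1734799
17. interest=⌊1734799·93/10000⌋=16133; principal=86212-16133=70079; balance=1734799-70079=1664720
18. interest=⌊1664720·93/10000⌋=15481; principal=86212-15481=70731; balance=1664720-70731=1593989
19. interest=⌊1593989·93/10000⌋=14824; principal=86212-14824=71388; balance=1593989-71388=1522601
20. interest=⌊1522601·93/10000⌋=14160; principal=86212-14160=72052; balance=1522601-72052=1450549
21. interest=⌊1450549·93/10000⌋=13490; principal=86212-13490=72722; balance=1450549-72722=1377827
22. interest=⌊1377827·93/10000⌋=12813; principal=86212-12813=73399; balance=1377827-73399=1304428
23. interest=⌊1304428·93/10000⌋=12131; principal=86212-12131=74081; balance=1304428-74081=1230347
24. interest=⌊1230347·93/10000⌋=11442; principal=86212-11442=74770; balance=1230347-74770=1155577
25. interest=⌊1155577·93/10000⌋=10746; principal=86212-10746=75466; balance=1155577-75466=1080111
26. interest=⌊1080111·93/10000⌋=10045; principal=86212-10045=76167; balance=1080111-76167=1003944
27. interest=⌊1003944·93/10000⌋=9336; principal=86212-9336=76876; balance=1003944-76876=927068
28. interest=⌊927068·93/10000⌋=8621; principal=86212-8621=77591; balance=927068-77591=849477
29. interest=⌊849477·93/10000⌋=7900; principal=86212-7900=78312; balance=849477-78312=771165
30. interest=⌊771165·93/10000⌋=7171; principal=86212-7171=79041; balance=771165-79041=692124
31. interest=⌊692124·93/10000⌋=6436; principal=86212-6436=79776; balance=692124-79776=612348
32. interest=⌊612348·93/10000⌋=5694; principal=86212-5694=80518; balance=612348-80518=531830
33. interest=⌊531830·93/10000⌋=4946; principal=86212-4946=81266; balance=531830-81266=450564
34. interest=⌊450564·93/10000⌋=4190; principal=86212-4190=82022; balance=450564-82022=368542
35. interest=⌊368542·93/10000⌋=3427; principal=86212-3427=82785; balance=368542-82785=285757
36. interest=⌊285757·93/10000⌋=2657; principal=86212-2657=83555; balance=285757-83555=202202
37. interest=⌊202202·93/10000⌋=1880; principal=86212-1880=84332; balance=202202-84332=117870
38. interest=⌊117870·93/10000⌋=1096; principal=86212-1096=85116; balance=117870-85116=32754
39. interest=⌊32754·93/10000⌋=304; principal=min(86212-304,32754)=32754; balance=32754-32754=0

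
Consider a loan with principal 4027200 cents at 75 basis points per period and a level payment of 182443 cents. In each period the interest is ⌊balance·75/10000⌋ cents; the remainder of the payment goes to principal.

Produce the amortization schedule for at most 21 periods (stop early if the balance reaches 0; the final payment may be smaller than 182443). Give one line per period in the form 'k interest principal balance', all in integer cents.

1 30204 152239 3874961
2 29062 153381 3721580
3 27911 154532 3567048
4 26752 155691 3411357
5 25585 156858 3254499
6 24408 158035 3096464
7 23223 159220 2937244
8 22029 160414 2776830
9 20826 161617 2615213
10 19614 162829 2452384
11 18392 164051 2288333
12 17162 165281 2123052
13 15922 166521 1956531
14 14673 167770 1788761
15 13415 169028 1619733
16 12147 170296 1449437
17 10870 171573 1277864
18 9583 172860 1105004
19 8287 174156 930848
20 6981 175462 755386
21 5665 176778 578608

1. interest=⌊4027200·75/10000⌋=30204; principal=182443-30204=152239; balance=4027200-152239=3874961
2. interest=⌊3874961·75/10000⌋=29062; principal=182443-29062=153381; balance=3874961-153381=3721580
3. interest=⌊3721580·75/10000⌋=27911; principal=182443-27911=154532; balance=3721580-154532=3567048
4. interest=⌊3567048·75/10000⌋=26752; principal=182443-26752=155691; balance=3567048-155691=3411357
5. interest=⌊3411357·75/10000⌋=25585; principal=182443-25585=156858; balance=3411357-156858=3254499
6. interest=⌊3254499·75/10000⌋=24408; principal=182443-24408=158035; balance=3254499-158035=3096464
7. interest=⌊3096464·75/10000⌋=23223; principal=182443-23223=159220; balance=3096464-159220=2937244
8. interest=⌊2937244·75/10000⌋=22029; principal=182443-22029=160414; balance=2937244-160414=2776830
9. interest=⌊2776830·75/10000⌋=20826; principal=182443-20826=161617; balance=2776830-161617=2615213
10. interest=⌊2615213·75/10000⌋=19614; principal=182443-19614=162829; balance=2615213-162829=2452384
11. interest=⌊2452384·75/10000⌋=18392; principal=182443-18392=164051; balance=2452384-164051=2288333
12. interest=⌊2288333·75/10000⌋=17162; principal=182443-17162=165281; balance=2288333-165281=2123052
13. interest=⌊2123052·75/10000⌋=15922; principal=182443-15922=166521; balance=2123052-166521=1956531
14. interest=⌊1956531·75/10000⌋=14673; principal=182443-14673=167770; balance=1956531-167770=1788761
15. interest=⌊1788761·75/10000⌋=13415; principal=182443-13415=169028; balance=1788761-169028=1619733
16. interest=⌊1619733·75/10000⌋=12147; principal=182443-12147=170296; balance=1619733-170296=1449437
17. interest=⌊1449437·75/10000⌋=10870; principal=182443-10870=171573; balance=1449437-171573=1277864
18. interest=⌊1277864·75/10000⌋=9583; principal=182443-9583=172860; balance=1277864-172860=1105004
19. interest=⌊1105004·75/10000⌋=8287; principal=182443-8287=174156; balance=1105004-174156=930848
20. interest=⌊930848·75/10000⌋=6981; principal=182443-6981=175462; balance=930848-175462=755386
21. interest=⌊755386·75/10000⌋=5665; principal=182443-5665=176778; balance=755386-176778=578608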